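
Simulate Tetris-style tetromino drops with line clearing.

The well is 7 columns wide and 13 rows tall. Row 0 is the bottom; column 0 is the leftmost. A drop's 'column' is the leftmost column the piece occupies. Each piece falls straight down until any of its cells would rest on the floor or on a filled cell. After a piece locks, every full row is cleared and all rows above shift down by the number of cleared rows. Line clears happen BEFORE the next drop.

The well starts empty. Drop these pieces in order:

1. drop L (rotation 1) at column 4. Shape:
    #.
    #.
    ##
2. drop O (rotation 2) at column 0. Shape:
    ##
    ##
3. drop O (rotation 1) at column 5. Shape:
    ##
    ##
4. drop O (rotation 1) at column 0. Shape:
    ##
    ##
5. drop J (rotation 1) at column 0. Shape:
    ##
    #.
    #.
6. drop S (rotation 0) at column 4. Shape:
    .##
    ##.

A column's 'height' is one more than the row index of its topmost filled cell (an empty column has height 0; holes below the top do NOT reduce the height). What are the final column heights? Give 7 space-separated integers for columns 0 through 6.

Drop 1: L rot1 at col 4 lands with bottom-row=0; cleared 0 line(s) (total 0); column heights now [0 0 0 0 3 1 0], max=3
Drop 2: O rot2 at col 0 lands with bottom-row=0; cleared 0 line(s) (total 0); column heights now [2 2 0 0 3 1 0], max=3
Drop 3: O rot1 at col 5 lands with bottom-row=1; cleared 0 line(s) (total 0); column heights now [2 2 0 0 3 3 3], max=3
Drop 4: O rot1 at col 0 lands with bottom-row=2; cleared 0 line(s) (total 0); column heights now [4 4 0 0 3 3 3], max=4
Drop 5: J rot1 at col 0 lands with bottom-row=4; cleared 0 line(s) (total 0); column heights now [7 7 0 0 3 3 3], max=7
Drop 6: S rot0 at col 4 lands with bottom-row=3; cleared 0 line(s) (total 0); column heights now [7 7 0 0 4 5 5], max=7

Answer: 7 7 0 0 4 5 5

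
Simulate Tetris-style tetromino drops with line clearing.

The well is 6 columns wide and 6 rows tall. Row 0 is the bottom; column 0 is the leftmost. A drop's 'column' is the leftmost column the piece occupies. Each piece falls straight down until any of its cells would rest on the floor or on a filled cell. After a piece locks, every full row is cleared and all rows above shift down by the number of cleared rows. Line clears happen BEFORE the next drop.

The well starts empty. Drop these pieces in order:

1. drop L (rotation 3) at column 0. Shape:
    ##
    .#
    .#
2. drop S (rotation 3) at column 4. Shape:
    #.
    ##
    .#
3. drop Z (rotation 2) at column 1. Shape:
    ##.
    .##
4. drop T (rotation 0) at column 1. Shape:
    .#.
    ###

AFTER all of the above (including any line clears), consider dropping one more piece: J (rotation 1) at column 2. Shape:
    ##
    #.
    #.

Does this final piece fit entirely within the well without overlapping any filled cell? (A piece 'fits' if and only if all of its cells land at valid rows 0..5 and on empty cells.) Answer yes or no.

Drop 1: L rot3 at col 0 lands with bottom-row=0; cleared 0 line(s) (total 0); column heights now [3 3 0 0 0 0], max=3
Drop 2: S rot3 at col 4 lands with bottom-row=0; cleared 0 line(s) (total 0); column heights now [3 3 0 0 3 2], max=3
Drop 3: Z rot2 at col 1 lands with bottom-row=2; cleared 0 line(s) (total 0); column heights now [3 4 4 3 3 2], max=4
Drop 4: T rot0 at col 1 lands with bottom-row=4; cleared 0 line(s) (total 0); column heights now [3 5 6 5 3 2], max=6
Test piece J rot1 at col 2 (width 2): heights before test = [3 5 6 5 3 2]; fits = False

Answer: no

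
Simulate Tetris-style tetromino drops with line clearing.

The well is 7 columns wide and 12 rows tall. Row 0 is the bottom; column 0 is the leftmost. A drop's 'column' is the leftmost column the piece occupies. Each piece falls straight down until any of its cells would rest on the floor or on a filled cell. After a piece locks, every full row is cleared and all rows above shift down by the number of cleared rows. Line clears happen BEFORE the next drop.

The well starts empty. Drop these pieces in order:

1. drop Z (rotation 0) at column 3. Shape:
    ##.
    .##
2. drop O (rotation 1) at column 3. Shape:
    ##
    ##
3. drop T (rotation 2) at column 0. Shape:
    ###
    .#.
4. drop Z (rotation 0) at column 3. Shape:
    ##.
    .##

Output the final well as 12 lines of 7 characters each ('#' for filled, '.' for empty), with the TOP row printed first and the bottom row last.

Answer: .......
.......
.......
.......
.......
.......
...##..
....##.
...##..
...##..
#####..
.#..##.

Derivation:
Drop 1: Z rot0 at col 3 lands with bottom-row=0; cleared 0 line(s) (total 0); column heights now [0 0 0 2 2 1 0], max=2
Drop 2: O rot1 at col 3 lands with bottom-row=2; cleared 0 line(s) (total 0); column heights now [0 0 0 4 4 1 0], max=4
Drop 3: T rot2 at col 0 lands with bottom-row=0; cleared 0 line(s) (total 0); column heights now [2 2 2 4 4 1 0], max=4
Drop 4: Z rot0 at col 3 lands with bottom-row=4; cleared 0 line(s) (total 0); column heights now [2 2 2 6 6 5 0], max=6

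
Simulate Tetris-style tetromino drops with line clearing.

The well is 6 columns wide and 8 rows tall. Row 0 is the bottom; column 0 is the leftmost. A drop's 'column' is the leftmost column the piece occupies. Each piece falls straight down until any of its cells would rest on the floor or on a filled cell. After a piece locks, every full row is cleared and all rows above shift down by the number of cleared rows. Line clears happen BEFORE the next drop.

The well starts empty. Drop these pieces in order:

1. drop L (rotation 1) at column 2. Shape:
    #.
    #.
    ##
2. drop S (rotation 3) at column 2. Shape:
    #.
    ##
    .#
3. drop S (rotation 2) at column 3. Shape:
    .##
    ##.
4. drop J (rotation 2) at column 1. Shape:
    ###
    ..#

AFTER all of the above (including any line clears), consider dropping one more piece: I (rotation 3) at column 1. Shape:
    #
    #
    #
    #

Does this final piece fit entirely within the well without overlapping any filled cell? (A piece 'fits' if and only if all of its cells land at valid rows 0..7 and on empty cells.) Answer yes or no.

Answer: no

Derivation:
Drop 1: L rot1 at col 2 lands with bottom-row=0; cleared 0 line(s) (total 0); column heights now [0 0 3 1 0 0], max=3
Drop 2: S rot3 at col 2 lands with bottom-row=2; cleared 0 line(s) (total 0); column heights now [0 0 5 4 0 0], max=5
Drop 3: S rot2 at col 3 lands with bottom-row=4; cleared 0 line(s) (total 0); column heights now [0 0 5 5 6 6], max=6
Drop 4: J rot2 at col 1 lands with bottom-row=5; cleared 0 line(s) (total 0); column heights now [0 7 7 7 6 6], max=7
Test piece I rot3 at col 1 (width 1): heights before test = [0 7 7 7 6 6]; fits = False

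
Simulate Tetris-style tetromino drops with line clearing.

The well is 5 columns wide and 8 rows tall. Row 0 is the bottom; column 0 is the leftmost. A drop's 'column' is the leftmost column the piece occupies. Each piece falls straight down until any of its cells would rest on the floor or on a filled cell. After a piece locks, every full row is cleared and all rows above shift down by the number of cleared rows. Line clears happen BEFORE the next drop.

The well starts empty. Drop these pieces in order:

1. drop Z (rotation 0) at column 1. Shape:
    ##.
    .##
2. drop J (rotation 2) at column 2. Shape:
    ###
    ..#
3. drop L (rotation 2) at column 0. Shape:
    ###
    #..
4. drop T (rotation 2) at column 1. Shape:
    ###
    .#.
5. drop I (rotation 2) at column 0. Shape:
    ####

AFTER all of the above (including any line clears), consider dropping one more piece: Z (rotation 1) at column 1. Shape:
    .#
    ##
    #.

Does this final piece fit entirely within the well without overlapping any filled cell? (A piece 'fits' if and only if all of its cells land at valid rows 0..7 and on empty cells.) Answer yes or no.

Drop 1: Z rot0 at col 1 lands with bottom-row=0; cleared 0 line(s) (total 0); column heights now [0 2 2 1 0], max=2
Drop 2: J rot2 at col 2 lands with bottom-row=1; cleared 0 line(s) (total 0); column heights now [0 2 3 3 3], max=3
Drop 3: L rot2 at col 0 lands with bottom-row=2; cleared 0 line(s) (total 0); column heights now [4 4 4 3 3], max=4
Drop 4: T rot2 at col 1 lands with bottom-row=4; cleared 0 line(s) (total 0); column heights now [4 6 6 6 3], max=6
Drop 5: I rot2 at col 0 lands with bottom-row=6; cleared 0 line(s) (total 0); column heights now [7 7 7 7 3], max=7
Test piece Z rot1 at col 1 (width 2): heights before test = [7 7 7 7 3]; fits = False

Answer: no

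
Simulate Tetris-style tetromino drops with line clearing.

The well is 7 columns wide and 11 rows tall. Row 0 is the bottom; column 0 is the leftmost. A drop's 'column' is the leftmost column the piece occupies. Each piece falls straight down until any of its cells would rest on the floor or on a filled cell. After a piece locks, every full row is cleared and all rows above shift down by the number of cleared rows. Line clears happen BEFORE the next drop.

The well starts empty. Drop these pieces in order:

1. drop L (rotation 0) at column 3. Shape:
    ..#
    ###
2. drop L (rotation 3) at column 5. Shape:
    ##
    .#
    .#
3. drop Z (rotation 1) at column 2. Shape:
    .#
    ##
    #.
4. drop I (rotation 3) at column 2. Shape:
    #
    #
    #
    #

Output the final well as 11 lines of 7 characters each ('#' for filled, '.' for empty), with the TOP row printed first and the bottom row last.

Drop 1: L rot0 at col 3 lands with bottom-row=0; cleared 0 line(s) (total 0); column heights now [0 0 0 1 1 2 0], max=2
Drop 2: L rot3 at col 5 lands with bottom-row=0; cleared 0 line(s) (total 0); column heights now [0 0 0 1 1 3 3], max=3
Drop 3: Z rot1 at col 2 lands with bottom-row=0; cleared 0 line(s) (total 0); column heights now [0 0 2 3 1 3 3], max=3
Drop 4: I rot3 at col 2 lands with bottom-row=2; cleared 0 line(s) (total 0); column heights now [0 0 6 3 1 3 3], max=6

Answer: .......
.......
.......
.......
.......
..#....
..#....
..#....
..##.##
..##.##
..#####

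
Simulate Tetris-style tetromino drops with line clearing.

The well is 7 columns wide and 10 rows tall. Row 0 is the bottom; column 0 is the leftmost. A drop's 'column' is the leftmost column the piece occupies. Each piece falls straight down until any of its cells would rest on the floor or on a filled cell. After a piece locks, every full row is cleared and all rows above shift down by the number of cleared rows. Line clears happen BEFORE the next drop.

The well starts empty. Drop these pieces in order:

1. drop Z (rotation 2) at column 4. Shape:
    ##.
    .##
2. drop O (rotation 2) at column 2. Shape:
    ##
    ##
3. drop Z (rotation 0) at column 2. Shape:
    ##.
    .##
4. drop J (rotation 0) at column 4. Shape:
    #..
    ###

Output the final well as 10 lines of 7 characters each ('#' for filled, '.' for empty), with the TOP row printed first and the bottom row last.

Answer: .......
.......
.......
.......
.......
....#..
..#####
...##..
..####.
..##.##

Derivation:
Drop 1: Z rot2 at col 4 lands with bottom-row=0; cleared 0 line(s) (total 0); column heights now [0 0 0 0 2 2 1], max=2
Drop 2: O rot2 at col 2 lands with bottom-row=0; cleared 0 line(s) (total 0); column heights now [0 0 2 2 2 2 1], max=2
Drop 3: Z rot0 at col 2 lands with bottom-row=2; cleared 0 line(s) (total 0); column heights now [0 0 4 4 3 2 1], max=4
Drop 4: J rot0 at col 4 lands with bottom-row=3; cleared 0 line(s) (total 0); column heights now [0 0 4 4 5 4 4], max=5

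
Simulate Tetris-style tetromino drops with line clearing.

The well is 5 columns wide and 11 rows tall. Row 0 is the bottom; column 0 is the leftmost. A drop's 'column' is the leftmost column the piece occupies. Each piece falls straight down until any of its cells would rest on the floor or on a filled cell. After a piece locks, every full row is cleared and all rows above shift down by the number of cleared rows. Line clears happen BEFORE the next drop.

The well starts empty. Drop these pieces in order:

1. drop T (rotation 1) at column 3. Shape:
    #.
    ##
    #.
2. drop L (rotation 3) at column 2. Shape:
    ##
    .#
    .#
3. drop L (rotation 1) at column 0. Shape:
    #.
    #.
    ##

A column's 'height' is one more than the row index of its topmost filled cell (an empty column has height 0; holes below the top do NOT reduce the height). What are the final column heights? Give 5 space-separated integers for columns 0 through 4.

Answer: 3 1 6 6 2

Derivation:
Drop 1: T rot1 at col 3 lands with bottom-row=0; cleared 0 line(s) (total 0); column heights now [0 0 0 3 2], max=3
Drop 2: L rot3 at col 2 lands with bottom-row=3; cleared 0 line(s) (total 0); column heights now [0 0 6 6 2], max=6
Drop 3: L rot1 at col 0 lands with bottom-row=0; cleared 0 line(s) (total 0); column heights now [3 1 6 6 2], max=6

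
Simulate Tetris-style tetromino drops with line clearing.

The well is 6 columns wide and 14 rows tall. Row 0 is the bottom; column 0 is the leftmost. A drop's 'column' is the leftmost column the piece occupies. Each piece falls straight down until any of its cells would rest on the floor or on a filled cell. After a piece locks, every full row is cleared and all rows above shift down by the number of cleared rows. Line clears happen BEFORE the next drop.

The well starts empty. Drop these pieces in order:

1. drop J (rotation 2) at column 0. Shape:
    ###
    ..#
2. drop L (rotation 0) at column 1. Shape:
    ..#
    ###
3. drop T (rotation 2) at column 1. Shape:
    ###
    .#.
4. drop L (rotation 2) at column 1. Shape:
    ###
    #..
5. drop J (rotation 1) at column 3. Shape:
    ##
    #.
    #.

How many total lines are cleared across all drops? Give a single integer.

Answer: 0

Derivation:
Drop 1: J rot2 at col 0 lands with bottom-row=0; cleared 0 line(s) (total 0); column heights now [2 2 2 0 0 0], max=2
Drop 2: L rot0 at col 1 lands with bottom-row=2; cleared 0 line(s) (total 0); column heights now [2 3 3 4 0 0], max=4
Drop 3: T rot2 at col 1 lands with bottom-row=3; cleared 0 line(s) (total 0); column heights now [2 5 5 5 0 0], max=5
Drop 4: L rot2 at col 1 lands with bottom-row=5; cleared 0 line(s) (total 0); column heights now [2 7 7 7 0 0], max=7
Drop 5: J rot1 at col 3 lands with bottom-row=7; cleared 0 line(s) (total 0); column heights now [2 7 7 10 10 0], max=10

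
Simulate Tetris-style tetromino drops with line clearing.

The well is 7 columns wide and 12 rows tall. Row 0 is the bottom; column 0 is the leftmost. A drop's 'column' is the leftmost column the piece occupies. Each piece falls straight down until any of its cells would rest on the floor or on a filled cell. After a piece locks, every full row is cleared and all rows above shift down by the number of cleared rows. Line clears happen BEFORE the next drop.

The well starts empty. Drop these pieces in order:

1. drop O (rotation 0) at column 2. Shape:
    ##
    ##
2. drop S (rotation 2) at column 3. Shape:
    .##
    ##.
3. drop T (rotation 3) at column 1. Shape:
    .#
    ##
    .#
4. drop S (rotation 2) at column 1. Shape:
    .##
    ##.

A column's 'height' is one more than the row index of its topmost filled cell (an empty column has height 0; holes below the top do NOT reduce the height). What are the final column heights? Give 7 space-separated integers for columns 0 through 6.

Answer: 0 6 7 7 4 4 0

Derivation:
Drop 1: O rot0 at col 2 lands with bottom-row=0; cleared 0 line(s) (total 0); column heights now [0 0 2 2 0 0 0], max=2
Drop 2: S rot2 at col 3 lands with bottom-row=2; cleared 0 line(s) (total 0); column heights now [0 0 2 3 4 4 0], max=4
Drop 3: T rot3 at col 1 lands with bottom-row=2; cleared 0 line(s) (total 0); column heights now [0 4 5 3 4 4 0], max=5
Drop 4: S rot2 at col 1 lands with bottom-row=5; cleared 0 line(s) (total 0); column heights now [0 6 7 7 4 4 0], max=7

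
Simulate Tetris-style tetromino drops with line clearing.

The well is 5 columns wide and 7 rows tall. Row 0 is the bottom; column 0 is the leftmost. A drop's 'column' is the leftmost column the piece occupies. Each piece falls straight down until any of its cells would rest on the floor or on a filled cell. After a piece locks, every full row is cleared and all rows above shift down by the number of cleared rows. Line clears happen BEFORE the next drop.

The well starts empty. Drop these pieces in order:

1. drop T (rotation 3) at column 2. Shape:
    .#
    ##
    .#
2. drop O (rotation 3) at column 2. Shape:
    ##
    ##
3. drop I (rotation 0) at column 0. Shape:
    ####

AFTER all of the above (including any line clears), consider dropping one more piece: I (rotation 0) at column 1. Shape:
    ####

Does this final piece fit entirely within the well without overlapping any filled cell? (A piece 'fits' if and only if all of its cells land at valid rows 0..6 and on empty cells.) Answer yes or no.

Answer: yes

Derivation:
Drop 1: T rot3 at col 2 lands with bottom-row=0; cleared 0 line(s) (total 0); column heights now [0 0 2 3 0], max=3
Drop 2: O rot3 at col 2 lands with bottom-row=3; cleared 0 line(s) (total 0); column heights now [0 0 5 5 0], max=5
Drop 3: I rot0 at col 0 lands with bottom-row=5; cleared 0 line(s) (total 0); column heights now [6 6 6 6 0], max=6
Test piece I rot0 at col 1 (width 4): heights before test = [6 6 6 6 0]; fits = True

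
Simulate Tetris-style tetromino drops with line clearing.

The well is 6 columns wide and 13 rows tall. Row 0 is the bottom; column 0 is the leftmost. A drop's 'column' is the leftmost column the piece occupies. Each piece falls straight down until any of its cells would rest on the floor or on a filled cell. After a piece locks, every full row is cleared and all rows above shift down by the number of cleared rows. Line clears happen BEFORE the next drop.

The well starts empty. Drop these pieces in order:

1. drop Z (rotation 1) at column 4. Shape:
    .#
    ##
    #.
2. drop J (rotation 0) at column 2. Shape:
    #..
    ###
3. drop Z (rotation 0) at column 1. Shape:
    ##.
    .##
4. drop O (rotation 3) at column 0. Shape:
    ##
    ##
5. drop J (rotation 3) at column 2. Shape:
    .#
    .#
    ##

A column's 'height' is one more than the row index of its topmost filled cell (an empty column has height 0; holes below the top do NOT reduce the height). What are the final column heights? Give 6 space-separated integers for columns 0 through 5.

Answer: 8 8 7 9 3 3

Derivation:
Drop 1: Z rot1 at col 4 lands with bottom-row=0; cleared 0 line(s) (total 0); column heights now [0 0 0 0 2 3], max=3
Drop 2: J rot0 at col 2 lands with bottom-row=2; cleared 0 line(s) (total 0); column heights now [0 0 4 3 3 3], max=4
Drop 3: Z rot0 at col 1 lands with bottom-row=4; cleared 0 line(s) (total 0); column heights now [0 6 6 5 3 3], max=6
Drop 4: O rot3 at col 0 lands with bottom-row=6; cleared 0 line(s) (total 0); column heights now [8 8 6 5 3 3], max=8
Drop 5: J rot3 at col 2 lands with bottom-row=6; cleared 0 line(s) (total 0); column heights now [8 8 7 9 3 3], max=9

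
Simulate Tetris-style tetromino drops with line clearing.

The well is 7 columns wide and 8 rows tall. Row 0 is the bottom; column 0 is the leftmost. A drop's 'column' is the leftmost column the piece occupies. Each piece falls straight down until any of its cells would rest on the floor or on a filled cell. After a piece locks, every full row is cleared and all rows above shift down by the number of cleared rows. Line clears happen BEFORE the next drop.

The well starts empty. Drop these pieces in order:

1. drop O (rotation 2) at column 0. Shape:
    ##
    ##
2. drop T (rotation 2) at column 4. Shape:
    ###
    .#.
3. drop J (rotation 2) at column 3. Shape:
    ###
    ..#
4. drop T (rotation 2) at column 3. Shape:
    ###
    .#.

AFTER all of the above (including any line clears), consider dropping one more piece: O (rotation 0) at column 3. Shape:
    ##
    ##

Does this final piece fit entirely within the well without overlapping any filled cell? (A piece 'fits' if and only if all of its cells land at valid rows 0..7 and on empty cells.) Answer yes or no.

Answer: yes

Derivation:
Drop 1: O rot2 at col 0 lands with bottom-row=0; cleared 0 line(s) (total 0); column heights now [2 2 0 0 0 0 0], max=2
Drop 2: T rot2 at col 4 lands with bottom-row=0; cleared 0 line(s) (total 0); column heights now [2 2 0 0 2 2 2], max=2
Drop 3: J rot2 at col 3 lands with bottom-row=2; cleared 0 line(s) (total 0); column heights now [2 2 0 4 4 4 2], max=4
Drop 4: T rot2 at col 3 lands with bottom-row=4; cleared 0 line(s) (total 0); column heights now [2 2 0 6 6 6 2], max=6
Test piece O rot0 at col 3 (width 2): heights before test = [2 2 0 6 6 6 2]; fits = True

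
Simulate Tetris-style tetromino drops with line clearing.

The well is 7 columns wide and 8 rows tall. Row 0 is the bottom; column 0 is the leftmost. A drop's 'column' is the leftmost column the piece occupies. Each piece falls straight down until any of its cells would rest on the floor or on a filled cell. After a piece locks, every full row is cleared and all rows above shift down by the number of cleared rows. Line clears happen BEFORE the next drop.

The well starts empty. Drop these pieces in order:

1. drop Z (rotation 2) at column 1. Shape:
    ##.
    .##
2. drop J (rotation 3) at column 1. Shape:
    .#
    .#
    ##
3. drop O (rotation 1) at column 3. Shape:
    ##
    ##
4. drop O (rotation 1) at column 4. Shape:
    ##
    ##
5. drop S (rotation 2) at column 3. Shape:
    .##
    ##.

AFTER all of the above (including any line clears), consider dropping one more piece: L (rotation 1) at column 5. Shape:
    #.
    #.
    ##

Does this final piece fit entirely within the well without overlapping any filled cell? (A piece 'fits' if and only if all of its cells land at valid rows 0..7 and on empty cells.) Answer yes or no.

Answer: no

Derivation:
Drop 1: Z rot2 at col 1 lands with bottom-row=0; cleared 0 line(s) (total 0); column heights now [0 2 2 1 0 0 0], max=2
Drop 2: J rot3 at col 1 lands with bottom-row=2; cleared 0 line(s) (total 0); column heights now [0 3 5 1 0 0 0], max=5
Drop 3: O rot1 at col 3 lands with bottom-row=1; cleared 0 line(s) (total 0); column heights now [0 3 5 3 3 0 0], max=5
Drop 4: O rot1 at col 4 lands with bottom-row=3; cleared 0 line(s) (total 0); column heights now [0 3 5 3 5 5 0], max=5
Drop 5: S rot2 at col 3 lands with bottom-row=5; cleared 0 line(s) (total 0); column heights now [0 3 5 6 7 7 0], max=7
Test piece L rot1 at col 5 (width 2): heights before test = [0 3 5 6 7 7 0]; fits = False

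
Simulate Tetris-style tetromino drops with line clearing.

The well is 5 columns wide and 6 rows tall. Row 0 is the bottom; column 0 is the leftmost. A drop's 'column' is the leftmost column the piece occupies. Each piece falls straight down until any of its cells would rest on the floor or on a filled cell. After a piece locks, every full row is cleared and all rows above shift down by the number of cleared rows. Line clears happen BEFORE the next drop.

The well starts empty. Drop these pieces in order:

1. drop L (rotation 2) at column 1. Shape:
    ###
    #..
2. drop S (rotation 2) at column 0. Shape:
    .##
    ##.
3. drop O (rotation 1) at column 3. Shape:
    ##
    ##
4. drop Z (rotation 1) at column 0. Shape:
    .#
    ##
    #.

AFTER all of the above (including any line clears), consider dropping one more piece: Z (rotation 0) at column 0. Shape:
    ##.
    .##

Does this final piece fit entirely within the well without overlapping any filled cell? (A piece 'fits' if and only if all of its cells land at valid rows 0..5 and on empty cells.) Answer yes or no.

Answer: no

Derivation:
Drop 1: L rot2 at col 1 lands with bottom-row=0; cleared 0 line(s) (total 0); column heights now [0 2 2 2 0], max=2
Drop 2: S rot2 at col 0 lands with bottom-row=2; cleared 0 line(s) (total 0); column heights now [3 4 4 2 0], max=4
Drop 3: O rot1 at col 3 lands with bottom-row=2; cleared 0 line(s) (total 0); column heights now [3 4 4 4 4], max=4
Drop 4: Z rot1 at col 0 lands with bottom-row=3; cleared 1 line(s) (total 1); column heights now [4 5 2 3 3], max=5
Test piece Z rot0 at col 0 (width 3): heights before test = [4 5 2 3 3]; fits = False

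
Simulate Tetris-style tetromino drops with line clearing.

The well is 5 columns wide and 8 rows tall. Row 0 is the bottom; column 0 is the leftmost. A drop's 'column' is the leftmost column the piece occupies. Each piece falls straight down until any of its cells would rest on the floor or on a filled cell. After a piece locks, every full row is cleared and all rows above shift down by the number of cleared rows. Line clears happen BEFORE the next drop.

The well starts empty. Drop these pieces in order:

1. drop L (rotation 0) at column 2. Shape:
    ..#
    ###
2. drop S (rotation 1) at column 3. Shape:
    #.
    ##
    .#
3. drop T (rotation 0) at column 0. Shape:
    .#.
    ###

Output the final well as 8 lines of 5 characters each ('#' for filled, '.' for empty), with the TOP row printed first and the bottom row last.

Drop 1: L rot0 at col 2 lands with bottom-row=0; cleared 0 line(s) (total 0); column heights now [0 0 1 1 2], max=2
Drop 2: S rot1 at col 3 lands with bottom-row=2; cleared 0 line(s) (total 0); column heights now [0 0 1 5 4], max=5
Drop 3: T rot0 at col 0 lands with bottom-row=1; cleared 0 line(s) (total 0); column heights now [2 3 2 5 4], max=5

Answer: .....
.....
.....
...#.
...##
.#..#
###.#
..###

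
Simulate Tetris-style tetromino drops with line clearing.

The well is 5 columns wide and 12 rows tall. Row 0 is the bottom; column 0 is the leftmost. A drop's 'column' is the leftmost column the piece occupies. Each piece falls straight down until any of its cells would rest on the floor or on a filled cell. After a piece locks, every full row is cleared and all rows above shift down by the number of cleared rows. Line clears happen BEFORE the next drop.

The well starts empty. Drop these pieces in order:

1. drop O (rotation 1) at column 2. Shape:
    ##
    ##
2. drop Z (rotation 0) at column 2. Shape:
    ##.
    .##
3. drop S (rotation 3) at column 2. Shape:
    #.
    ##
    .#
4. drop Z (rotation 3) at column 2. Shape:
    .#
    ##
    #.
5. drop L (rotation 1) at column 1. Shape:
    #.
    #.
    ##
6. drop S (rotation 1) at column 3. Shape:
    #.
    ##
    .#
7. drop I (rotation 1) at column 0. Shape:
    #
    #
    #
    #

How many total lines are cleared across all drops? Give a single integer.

Drop 1: O rot1 at col 2 lands with bottom-row=0; cleared 0 line(s) (total 0); column heights now [0 0 2 2 0], max=2
Drop 2: Z rot0 at col 2 lands with bottom-row=2; cleared 0 line(s) (total 0); column heights now [0 0 4 4 3], max=4
Drop 3: S rot3 at col 2 lands with bottom-row=4; cleared 0 line(s) (total 0); column heights now [0 0 7 6 3], max=7
Drop 4: Z rot3 at col 2 lands with bottom-row=7; cleared 0 line(s) (total 0); column heights now [0 0 9 10 3], max=10
Drop 5: L rot1 at col 1 lands with bottom-row=9; cleared 0 line(s) (total 0); column heights now [0 12 10 10 3], max=12
Drop 6: S rot1 at col 3 lands with bottom-row=9; cleared 0 line(s) (total 0); column heights now [0 12 10 12 11], max=12
Drop 7: I rot1 at col 0 lands with bottom-row=0; cleared 0 line(s) (total 0); column heights now [4 12 10 12 11], max=12

Answer: 0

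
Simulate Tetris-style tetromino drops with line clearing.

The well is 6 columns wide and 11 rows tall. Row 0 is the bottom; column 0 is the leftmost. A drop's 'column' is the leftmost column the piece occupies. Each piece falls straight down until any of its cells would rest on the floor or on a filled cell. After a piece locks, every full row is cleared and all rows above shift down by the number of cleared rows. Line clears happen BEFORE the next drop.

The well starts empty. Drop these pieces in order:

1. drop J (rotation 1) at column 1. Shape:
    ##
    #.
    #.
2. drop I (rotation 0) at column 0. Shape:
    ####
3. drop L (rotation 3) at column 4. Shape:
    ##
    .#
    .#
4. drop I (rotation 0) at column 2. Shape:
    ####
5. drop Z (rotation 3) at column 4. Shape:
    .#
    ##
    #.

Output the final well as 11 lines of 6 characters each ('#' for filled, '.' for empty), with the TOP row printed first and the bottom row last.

Drop 1: J rot1 at col 1 lands with bottom-row=0; cleared 0 line(s) (total 0); column heights now [0 3 3 0 0 0], max=3
Drop 2: I rot0 at col 0 lands with bottom-row=3; cleared 0 line(s) (total 0); column heights now [4 4 4 4 0 0], max=4
Drop 3: L rot3 at col 4 lands with bottom-row=0; cleared 0 line(s) (total 0); column heights now [4 4 4 4 3 3], max=4
Drop 4: I rot0 at col 2 lands with bottom-row=4; cleared 0 line(s) (total 0); column heights now [4 4 5 5 5 5], max=5
Drop 5: Z rot3 at col 4 lands with bottom-row=5; cleared 0 line(s) (total 0); column heights now [4 4 5 5 7 8], max=8

Answer: ......
......
......
.....#
....##
....#.
..####
####..
.##.##
.#...#
.#...#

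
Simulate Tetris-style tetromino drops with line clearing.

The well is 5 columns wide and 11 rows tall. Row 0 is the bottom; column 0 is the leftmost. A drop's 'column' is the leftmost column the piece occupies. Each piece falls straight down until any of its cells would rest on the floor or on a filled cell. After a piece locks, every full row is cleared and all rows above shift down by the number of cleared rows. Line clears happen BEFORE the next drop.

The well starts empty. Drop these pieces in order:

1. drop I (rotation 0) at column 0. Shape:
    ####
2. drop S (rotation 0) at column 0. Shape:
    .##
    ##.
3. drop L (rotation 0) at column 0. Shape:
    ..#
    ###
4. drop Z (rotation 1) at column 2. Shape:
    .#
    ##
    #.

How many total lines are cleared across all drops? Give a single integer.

Answer: 0

Derivation:
Drop 1: I rot0 at col 0 lands with bottom-row=0; cleared 0 line(s) (total 0); column heights now [1 1 1 1 0], max=1
Drop 2: S rot0 at col 0 lands with bottom-row=1; cleared 0 line(s) (total 0); column heights now [2 3 3 1 0], max=3
Drop 3: L rot0 at col 0 lands with bottom-row=3; cleared 0 line(s) (total 0); column heights now [4 4 5 1 0], max=5
Drop 4: Z rot1 at col 2 lands with bottom-row=5; cleared 0 line(s) (total 0); column heights now [4 4 7 8 0], max=8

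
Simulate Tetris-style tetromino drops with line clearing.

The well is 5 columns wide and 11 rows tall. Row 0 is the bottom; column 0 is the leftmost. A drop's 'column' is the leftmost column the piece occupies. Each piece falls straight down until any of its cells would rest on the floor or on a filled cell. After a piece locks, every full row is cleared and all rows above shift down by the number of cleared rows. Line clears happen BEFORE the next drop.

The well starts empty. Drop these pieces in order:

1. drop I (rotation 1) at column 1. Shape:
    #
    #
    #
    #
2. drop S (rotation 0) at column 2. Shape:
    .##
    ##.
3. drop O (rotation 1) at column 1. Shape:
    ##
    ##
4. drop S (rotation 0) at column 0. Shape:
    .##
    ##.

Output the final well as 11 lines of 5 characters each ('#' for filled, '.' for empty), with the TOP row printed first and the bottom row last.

Drop 1: I rot1 at col 1 lands with bottom-row=0; cleared 0 line(s) (total 0); column heights now [0 4 0 0 0], max=4
Drop 2: S rot0 at col 2 lands with bottom-row=0; cleared 0 line(s) (total 0); column heights now [0 4 1 2 2], max=4
Drop 3: O rot1 at col 1 lands with bottom-row=4; cleared 0 line(s) (total 0); column heights now [0 6 6 2 2], max=6
Drop 4: S rot0 at col 0 lands with bottom-row=6; cleared 0 line(s) (total 0); column heights now [7 8 8 2 2], max=8

Answer: .....
.....
.....
.##..
##...
.##..
.##..
.#...
.#...
.#.##
.###.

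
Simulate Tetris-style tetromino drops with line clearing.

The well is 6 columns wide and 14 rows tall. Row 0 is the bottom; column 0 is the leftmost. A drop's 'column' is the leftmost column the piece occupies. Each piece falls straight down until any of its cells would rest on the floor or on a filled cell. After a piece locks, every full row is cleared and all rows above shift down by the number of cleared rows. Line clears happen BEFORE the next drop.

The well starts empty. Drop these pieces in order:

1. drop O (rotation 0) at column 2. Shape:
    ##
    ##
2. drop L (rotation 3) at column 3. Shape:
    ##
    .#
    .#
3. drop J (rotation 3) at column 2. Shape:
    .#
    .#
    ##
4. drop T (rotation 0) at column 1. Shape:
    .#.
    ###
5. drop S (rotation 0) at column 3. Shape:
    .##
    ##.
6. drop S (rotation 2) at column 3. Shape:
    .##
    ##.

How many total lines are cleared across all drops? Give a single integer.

Drop 1: O rot0 at col 2 lands with bottom-row=0; cleared 0 line(s) (total 0); column heights now [0 0 2 2 0 0], max=2
Drop 2: L rot3 at col 3 lands with bottom-row=0; cleared 0 line(s) (total 0); column heights now [0 0 2 3 3 0], max=3
Drop 3: J rot3 at col 2 lands with bottom-row=3; cleared 0 line(s) (total 0); column heights now [0 0 4 6 3 0], max=6
Drop 4: T rot0 at col 1 lands with bottom-row=6; cleared 0 line(s) (total 0); column heights now [0 7 8 7 3 0], max=8
Drop 5: S rot0 at col 3 lands with bottom-row=7; cleared 0 line(s) (total 0); column heights now [0 7 8 8 9 9], max=9
Drop 6: S rot2 at col 3 lands with bottom-row=9; cleared 0 line(s) (total 0); column heights now [0 7 8 10 11 11], max=11

Answer: 0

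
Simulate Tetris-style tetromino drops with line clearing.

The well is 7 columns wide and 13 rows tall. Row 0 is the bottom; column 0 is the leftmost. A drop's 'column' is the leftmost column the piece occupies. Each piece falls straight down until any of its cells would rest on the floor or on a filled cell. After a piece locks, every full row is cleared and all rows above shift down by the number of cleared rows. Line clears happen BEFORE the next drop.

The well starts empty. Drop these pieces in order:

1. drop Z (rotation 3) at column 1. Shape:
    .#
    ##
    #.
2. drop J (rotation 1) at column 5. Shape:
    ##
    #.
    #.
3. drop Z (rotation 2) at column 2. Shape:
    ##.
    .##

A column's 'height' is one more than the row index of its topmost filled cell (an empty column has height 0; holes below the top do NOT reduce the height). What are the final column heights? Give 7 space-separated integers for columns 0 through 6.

Drop 1: Z rot3 at col 1 lands with bottom-row=0; cleared 0 line(s) (total 0); column heights now [0 2 3 0 0 0 0], max=3
Drop 2: J rot1 at col 5 lands with bottom-row=0; cleared 0 line(s) (total 0); column heights now [0 2 3 0 0 3 3], max=3
Drop 3: Z rot2 at col 2 lands with bottom-row=2; cleared 0 line(s) (total 0); column heights now [0 2 4 4 3 3 3], max=4

Answer: 0 2 4 4 3 3 3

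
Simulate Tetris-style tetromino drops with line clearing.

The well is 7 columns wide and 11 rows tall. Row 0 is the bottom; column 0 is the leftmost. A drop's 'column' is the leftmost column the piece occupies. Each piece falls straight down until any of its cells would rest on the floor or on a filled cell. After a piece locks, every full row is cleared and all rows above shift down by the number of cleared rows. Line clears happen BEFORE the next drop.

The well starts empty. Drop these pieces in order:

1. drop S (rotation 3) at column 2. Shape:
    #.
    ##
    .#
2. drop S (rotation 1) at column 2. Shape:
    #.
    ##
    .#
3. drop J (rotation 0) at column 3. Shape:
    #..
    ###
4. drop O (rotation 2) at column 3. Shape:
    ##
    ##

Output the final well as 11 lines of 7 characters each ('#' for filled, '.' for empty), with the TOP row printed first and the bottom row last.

Answer: .......
.......
.......
...##..
...##..
...#...
..####.
..##...
..##...
..##...
...#...

Derivation:
Drop 1: S rot3 at col 2 lands with bottom-row=0; cleared 0 line(s) (total 0); column heights now [0 0 3 2 0 0 0], max=3
Drop 2: S rot1 at col 2 lands with bottom-row=2; cleared 0 line(s) (total 0); column heights now [0 0 5 4 0 0 0], max=5
Drop 3: J rot0 at col 3 lands with bottom-row=4; cleared 0 line(s) (total 0); column heights now [0 0 5 6 5 5 0], max=6
Drop 4: O rot2 at col 3 lands with bottom-row=6; cleared 0 line(s) (total 0); column heights now [0 0 5 8 8 5 0], max=8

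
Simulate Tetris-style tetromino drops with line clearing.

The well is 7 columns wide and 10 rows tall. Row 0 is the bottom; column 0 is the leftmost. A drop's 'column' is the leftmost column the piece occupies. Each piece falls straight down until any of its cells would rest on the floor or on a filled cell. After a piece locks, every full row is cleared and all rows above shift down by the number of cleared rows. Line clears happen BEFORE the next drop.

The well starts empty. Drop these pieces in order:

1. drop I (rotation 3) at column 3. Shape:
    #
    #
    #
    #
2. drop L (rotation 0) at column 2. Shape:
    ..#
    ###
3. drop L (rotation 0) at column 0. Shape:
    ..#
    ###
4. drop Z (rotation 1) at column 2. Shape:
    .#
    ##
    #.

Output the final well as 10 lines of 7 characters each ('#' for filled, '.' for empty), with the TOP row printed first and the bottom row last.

Drop 1: I rot3 at col 3 lands with bottom-row=0; cleared 0 line(s) (total 0); column heights now [0 0 0 4 0 0 0], max=4
Drop 2: L rot0 at col 2 lands with bottom-row=4; cleared 0 line(s) (total 0); column heights now [0 0 5 5 6 0 0], max=6
Drop 3: L rot0 at col 0 lands with bottom-row=5; cleared 0 line(s) (total 0); column heights now [6 6 7 5 6 0 0], max=7
Drop 4: Z rot1 at col 2 lands with bottom-row=7; cleared 0 line(s) (total 0); column heights now [6 6 9 10 6 0 0], max=10

Answer: ...#...
..##...
..#....
..#....
###.#..
..###..
...#...
...#...
...#...
...#...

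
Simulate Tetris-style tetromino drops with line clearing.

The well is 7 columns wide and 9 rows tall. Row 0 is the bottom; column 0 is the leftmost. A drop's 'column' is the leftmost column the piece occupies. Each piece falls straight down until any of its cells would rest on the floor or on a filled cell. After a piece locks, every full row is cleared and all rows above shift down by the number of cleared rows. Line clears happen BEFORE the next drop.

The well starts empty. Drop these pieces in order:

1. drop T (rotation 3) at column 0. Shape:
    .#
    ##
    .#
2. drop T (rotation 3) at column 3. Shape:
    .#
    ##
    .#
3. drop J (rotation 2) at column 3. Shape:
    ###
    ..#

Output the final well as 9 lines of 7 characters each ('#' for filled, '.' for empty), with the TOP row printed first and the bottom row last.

Drop 1: T rot3 at col 0 lands with bottom-row=0; cleared 0 line(s) (total 0); column heights now [2 3 0 0 0 0 0], max=3
Drop 2: T rot3 at col 3 lands with bottom-row=0; cleared 0 line(s) (total 0); column heights now [2 3 0 2 3 0 0], max=3
Drop 3: J rot2 at col 3 lands with bottom-row=2; cleared 0 line(s) (total 0); column heights now [2 3 0 4 4 4 0], max=4

Answer: .......
.......
.......
.......
.......
...###.
.#..##.
##.##..
.#..#..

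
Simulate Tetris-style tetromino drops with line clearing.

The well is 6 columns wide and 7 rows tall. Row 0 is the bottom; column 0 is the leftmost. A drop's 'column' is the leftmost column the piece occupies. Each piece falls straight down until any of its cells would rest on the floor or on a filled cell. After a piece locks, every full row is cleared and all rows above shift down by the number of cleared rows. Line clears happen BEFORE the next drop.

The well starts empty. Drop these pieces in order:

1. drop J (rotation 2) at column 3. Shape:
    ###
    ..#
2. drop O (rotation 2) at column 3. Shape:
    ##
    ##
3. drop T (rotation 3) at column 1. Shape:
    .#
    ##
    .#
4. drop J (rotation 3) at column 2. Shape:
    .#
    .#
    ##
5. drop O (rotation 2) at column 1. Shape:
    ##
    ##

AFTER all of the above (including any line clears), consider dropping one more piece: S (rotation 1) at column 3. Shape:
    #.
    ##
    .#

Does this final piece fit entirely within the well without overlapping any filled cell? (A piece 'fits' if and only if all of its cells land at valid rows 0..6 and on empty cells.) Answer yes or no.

Answer: no

Derivation:
Drop 1: J rot2 at col 3 lands with bottom-row=0; cleared 0 line(s) (total 0); column heights now [0 0 0 2 2 2], max=2
Drop 2: O rot2 at col 3 lands with bottom-row=2; cleared 0 line(s) (total 0); column heights now [0 0 0 4 4 2], max=4
Drop 3: T rot3 at col 1 lands with bottom-row=0; cleared 0 line(s) (total 0); column heights now [0 2 3 4 4 2], max=4
Drop 4: J rot3 at col 2 lands with bottom-row=4; cleared 0 line(s) (total 0); column heights now [0 2 5 7 4 2], max=7
Drop 5: O rot2 at col 1 lands with bottom-row=5; cleared 0 line(s) (total 0); column heights now [0 7 7 7 4 2], max=7
Test piece S rot1 at col 3 (width 2): heights before test = [0 7 7 7 4 2]; fits = False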